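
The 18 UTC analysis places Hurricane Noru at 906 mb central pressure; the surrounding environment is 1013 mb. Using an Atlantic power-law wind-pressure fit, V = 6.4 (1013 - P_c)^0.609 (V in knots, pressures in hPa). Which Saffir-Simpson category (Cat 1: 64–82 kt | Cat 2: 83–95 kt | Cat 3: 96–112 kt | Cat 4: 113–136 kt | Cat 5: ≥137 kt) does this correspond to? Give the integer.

ΔP = 1013 − 906 = 107 mb.
V ≈ 6.4 × 107^0.609 = 6.4 × 17.21 ≈ 110 kt.
110 kt falls in the Category 3 band.

3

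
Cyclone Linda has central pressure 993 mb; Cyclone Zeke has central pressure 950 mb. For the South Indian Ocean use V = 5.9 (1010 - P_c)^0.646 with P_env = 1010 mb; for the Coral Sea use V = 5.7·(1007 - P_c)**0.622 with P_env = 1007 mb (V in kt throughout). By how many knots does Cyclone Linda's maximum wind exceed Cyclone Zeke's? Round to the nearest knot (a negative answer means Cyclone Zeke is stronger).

Cyclone Linda: ΔP = 17; V ≈ 5.9 × 17^0.646 ≈ 36.79 kt.
Cyclone Zeke: ΔP = 57; V ≈ 5.7 × 57^0.622 ≈ 70.47 kt.
Difference ≈ 36.79 − 70.47 = -33.68 → -34 kt.

-34 kt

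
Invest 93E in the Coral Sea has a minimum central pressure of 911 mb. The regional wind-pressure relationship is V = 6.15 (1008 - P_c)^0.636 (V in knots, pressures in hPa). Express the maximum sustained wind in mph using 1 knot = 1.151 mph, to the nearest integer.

130 mph

ΔP = 1008 − 911 = 97 mb.
V ≈ 6.15 × 97^0.636 = 6.15 × 18.348 ≈ 112.840 kt.
112.840 × 1.151 ≈ 129.88 mph → 130 mph.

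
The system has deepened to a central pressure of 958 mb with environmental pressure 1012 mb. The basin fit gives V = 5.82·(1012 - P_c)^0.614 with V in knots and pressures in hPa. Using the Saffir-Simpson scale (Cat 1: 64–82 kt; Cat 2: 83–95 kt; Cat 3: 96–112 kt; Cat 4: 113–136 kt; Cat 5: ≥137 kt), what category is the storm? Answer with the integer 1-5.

1

ΔP = 1012 − 958 = 54 mb.
V ≈ 5.82 × 54^0.614 = 5.82 × 11.58 ≈ 67 kt.
67 kt falls in the Category 1 band.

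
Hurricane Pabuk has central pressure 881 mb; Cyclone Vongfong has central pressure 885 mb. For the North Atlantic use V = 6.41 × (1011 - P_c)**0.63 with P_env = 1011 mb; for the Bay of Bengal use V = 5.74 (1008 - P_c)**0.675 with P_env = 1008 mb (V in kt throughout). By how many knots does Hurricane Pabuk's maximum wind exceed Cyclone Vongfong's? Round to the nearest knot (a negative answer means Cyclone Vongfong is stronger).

Hurricane Pabuk: ΔP = 130; V ≈ 6.41 × 130^0.63 ≈ 137.61 kt.
Cyclone Vongfong: ΔP = 123; V ≈ 5.74 × 123^0.675 ≈ 147.77 kt.
Difference ≈ 137.61 − 147.77 = -10.16 → -10 kt.

-10 kt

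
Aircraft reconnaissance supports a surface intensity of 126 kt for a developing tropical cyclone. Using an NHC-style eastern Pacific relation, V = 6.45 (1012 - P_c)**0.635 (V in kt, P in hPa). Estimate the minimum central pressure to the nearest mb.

ΔP = (V / 6.45)^(1/0.635) = (126/6.45)^1.575.
126/6.45 = 19.535; 19.535^1.575 ≈ 107.84 mb.
P_c = 1012 − 107.84 = 904.16 ≈ 904 mb.

904 mb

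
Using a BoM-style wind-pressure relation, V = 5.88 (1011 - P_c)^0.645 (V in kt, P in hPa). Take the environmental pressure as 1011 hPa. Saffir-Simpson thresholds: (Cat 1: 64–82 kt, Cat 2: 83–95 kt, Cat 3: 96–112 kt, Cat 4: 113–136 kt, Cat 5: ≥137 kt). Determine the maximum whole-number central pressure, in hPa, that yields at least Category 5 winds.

879 hPa

Category 5 begins at V = 137 kt.
Required ΔP = (137/5.88)^(1/0.645) = 23.299^1.550 ≈ 131.80 hPa.
P_c ≤ 1011 − 131.80 = 879.20, so the highest integer P_c is 879 hPa.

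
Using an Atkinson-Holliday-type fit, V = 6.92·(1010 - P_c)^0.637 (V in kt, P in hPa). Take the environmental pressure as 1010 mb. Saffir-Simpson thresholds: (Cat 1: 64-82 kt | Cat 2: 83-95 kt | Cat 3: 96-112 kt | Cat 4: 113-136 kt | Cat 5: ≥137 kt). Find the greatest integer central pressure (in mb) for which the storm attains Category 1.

977 mb

Category 1 begins at V = 64 kt.
Required ΔP = (64/6.92)^(1/0.637) = 9.249^1.570 ≈ 32.85 mb.
P_c ≤ 1010 − 32.85 = 977.15, so the highest integer P_c is 977 mb.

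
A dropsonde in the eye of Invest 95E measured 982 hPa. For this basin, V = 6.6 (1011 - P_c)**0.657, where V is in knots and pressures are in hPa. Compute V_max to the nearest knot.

60 kt

ΔP = 1011 − 982 = 29 hPa.
29^0.657 ≈ 9.137.
V ≈ 6.6 × 9.137 ≈ 60.3 kt.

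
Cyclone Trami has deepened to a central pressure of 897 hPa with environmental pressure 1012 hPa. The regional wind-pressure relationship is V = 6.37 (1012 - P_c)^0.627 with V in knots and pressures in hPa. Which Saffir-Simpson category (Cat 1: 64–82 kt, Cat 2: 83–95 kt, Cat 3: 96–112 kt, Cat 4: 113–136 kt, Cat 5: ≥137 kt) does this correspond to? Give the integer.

ΔP = 1012 − 897 = 115 hPa.
V ≈ 6.37 × 115^0.627 = 6.37 × 19.59 ≈ 125 kt.
125 kt falls in the Category 4 band.

4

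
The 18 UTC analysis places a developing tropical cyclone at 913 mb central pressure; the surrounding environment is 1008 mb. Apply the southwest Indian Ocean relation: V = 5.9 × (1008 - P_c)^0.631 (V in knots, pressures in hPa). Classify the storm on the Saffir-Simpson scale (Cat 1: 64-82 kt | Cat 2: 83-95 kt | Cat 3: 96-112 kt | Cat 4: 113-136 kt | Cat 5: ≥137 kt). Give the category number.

ΔP = 1008 − 913 = 95 mb.
V ≈ 5.9 × 95^0.631 = 5.9 × 17.70 ≈ 104 kt.
104 kt falls in the Category 3 band.

3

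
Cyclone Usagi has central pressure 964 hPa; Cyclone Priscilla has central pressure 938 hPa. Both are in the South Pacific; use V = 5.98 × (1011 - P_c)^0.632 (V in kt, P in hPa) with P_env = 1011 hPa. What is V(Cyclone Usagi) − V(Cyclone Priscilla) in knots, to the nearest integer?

-22 kt

Cyclone Usagi: ΔP = 47; V ≈ 5.98 × 47^0.632 ≈ 68.15 kt.
Cyclone Priscilla: ΔP = 73; V ≈ 5.98 × 73^0.632 ≈ 90.02 kt.
Difference ≈ 68.15 − 90.02 = -21.87 → -22 kt.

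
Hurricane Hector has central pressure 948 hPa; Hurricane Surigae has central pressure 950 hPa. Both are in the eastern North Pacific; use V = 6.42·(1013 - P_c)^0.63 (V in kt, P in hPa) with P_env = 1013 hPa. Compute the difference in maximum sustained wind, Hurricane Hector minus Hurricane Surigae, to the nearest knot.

2 kt

Hurricane Hector: ΔP = 65; V ≈ 6.42 × 65^0.63 ≈ 89.06 kt.
Hurricane Surigae: ΔP = 63; V ≈ 6.42 × 63^0.63 ≈ 87.32 kt.
Difference ≈ 89.06 − 87.32 = 1.74 → 2 kt.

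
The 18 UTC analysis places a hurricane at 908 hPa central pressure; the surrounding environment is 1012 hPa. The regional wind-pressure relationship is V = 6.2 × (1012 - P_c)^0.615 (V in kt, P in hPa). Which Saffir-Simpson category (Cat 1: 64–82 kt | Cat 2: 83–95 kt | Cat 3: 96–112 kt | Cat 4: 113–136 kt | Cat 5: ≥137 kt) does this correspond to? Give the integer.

ΔP = 1012 − 908 = 104 hPa.
V ≈ 6.2 × 104^0.615 = 6.2 × 17.40 ≈ 108 kt.
108 kt falls in the Category 3 band.

3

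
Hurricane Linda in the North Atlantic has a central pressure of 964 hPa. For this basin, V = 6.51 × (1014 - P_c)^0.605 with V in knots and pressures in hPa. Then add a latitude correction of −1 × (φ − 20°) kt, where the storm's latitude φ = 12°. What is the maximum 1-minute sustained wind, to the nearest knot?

77 kt

ΔP = 1014 − 964 = 50 hPa.
50^0.605 ≈ 10.663.
V ≈ 6.51 × 10.663 ≈ 69.4 kt.
Latitude correction: −1 × (12 − 20) = 8 kt.
Corrected V ≈ 77.4 kt → 77 kt.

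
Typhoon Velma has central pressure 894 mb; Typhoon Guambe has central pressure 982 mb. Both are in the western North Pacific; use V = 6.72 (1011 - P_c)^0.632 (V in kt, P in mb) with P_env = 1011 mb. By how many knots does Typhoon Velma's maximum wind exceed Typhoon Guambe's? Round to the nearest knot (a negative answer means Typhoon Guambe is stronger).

Typhoon Velma: ΔP = 117; V ≈ 6.72 × 117^0.632 ≈ 136.29 kt.
Typhoon Guambe: ΔP = 29; V ≈ 6.72 × 29^0.632 ≈ 56.44 kt.
Difference ≈ 136.29 − 56.44 = 79.85 → 80 kt.

80 kt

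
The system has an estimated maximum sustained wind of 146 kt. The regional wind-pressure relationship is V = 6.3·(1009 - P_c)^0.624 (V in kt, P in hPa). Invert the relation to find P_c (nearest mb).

ΔP = (V / 6.3)^(1/0.624) = (146/6.3)^1.603.
146/6.3 = 23.175; 23.175^1.603 ≈ 154.00 mb.
P_c = 1009 − 154.00 = 855.00 ≈ 855 mb.

855 mb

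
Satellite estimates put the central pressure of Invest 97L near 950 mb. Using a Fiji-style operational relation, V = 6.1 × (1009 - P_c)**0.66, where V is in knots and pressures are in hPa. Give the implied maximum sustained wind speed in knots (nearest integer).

ΔP = 1009 − 950 = 59 mb.
59^0.66 ≈ 14.749.
V ≈ 6.1 × 14.749 ≈ 90.0 kt.

90 kt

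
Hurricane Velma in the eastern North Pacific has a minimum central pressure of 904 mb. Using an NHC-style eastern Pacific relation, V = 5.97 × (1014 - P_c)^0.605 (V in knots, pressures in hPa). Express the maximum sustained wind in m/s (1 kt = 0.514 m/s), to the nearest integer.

ΔP = 1014 − 904 = 110 mb.
V ≈ 5.97 × 110^0.605 = 5.97 × 17.181 ≈ 102.569 kt.
102.569 × 0.514 ≈ 52.72 m/s → 53 m/s.

53 m/s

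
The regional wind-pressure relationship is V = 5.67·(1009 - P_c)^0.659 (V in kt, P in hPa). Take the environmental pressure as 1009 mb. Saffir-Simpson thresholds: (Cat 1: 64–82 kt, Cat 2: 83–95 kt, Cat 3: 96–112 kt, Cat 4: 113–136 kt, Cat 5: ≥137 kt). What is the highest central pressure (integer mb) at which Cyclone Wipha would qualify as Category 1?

Category 1 begins at V = 64 kt.
Required ΔP = (64/5.67)^(1/0.659) = 11.287^1.517 ≈ 39.56 mb.
P_c ≤ 1009 − 39.56 = 969.44, so the highest integer P_c is 969 mb.

969 mb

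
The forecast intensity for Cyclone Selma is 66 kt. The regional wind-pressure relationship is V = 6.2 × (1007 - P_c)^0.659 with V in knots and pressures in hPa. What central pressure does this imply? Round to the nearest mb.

971 mb

ΔP = (V / 6.2)^(1/0.659) = (66/6.2)^1.517.
66/6.2 = 10.645; 10.645^1.517 ≈ 36.20 mb.
P_c = 1007 − 36.20 = 970.80 ≈ 971 mb.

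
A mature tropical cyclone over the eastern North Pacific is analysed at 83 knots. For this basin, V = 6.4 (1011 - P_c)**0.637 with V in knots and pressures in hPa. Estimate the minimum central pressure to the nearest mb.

ΔP = (V / 6.4)^(1/0.637) = (83/6.4)^1.570.
83/6.4 = 12.969; 12.969^1.570 ≈ 55.86 mb.
P_c = 1011 − 55.86 = 955.14 ≈ 955 mb.

955 mb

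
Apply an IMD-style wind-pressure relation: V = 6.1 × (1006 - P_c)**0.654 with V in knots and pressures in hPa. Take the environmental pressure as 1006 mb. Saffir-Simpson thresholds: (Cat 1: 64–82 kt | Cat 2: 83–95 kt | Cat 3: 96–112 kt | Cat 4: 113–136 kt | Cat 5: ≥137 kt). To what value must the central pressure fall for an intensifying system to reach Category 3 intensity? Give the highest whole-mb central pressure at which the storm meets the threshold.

938 mb

Category 3 begins at V = 96 kt.
Required ΔP = (96/6.1)^(1/0.654) = 15.738^1.529 ≈ 67.64 mb.
P_c ≤ 1006 − 67.64 = 938.36, so the highest integer P_c is 938 mb.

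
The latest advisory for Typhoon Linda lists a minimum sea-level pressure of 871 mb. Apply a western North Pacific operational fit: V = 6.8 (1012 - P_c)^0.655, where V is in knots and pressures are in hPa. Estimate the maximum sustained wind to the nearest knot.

174 kt

ΔP = 1012 − 871 = 141 mb.
141^0.655 ≈ 25.570.
V ≈ 6.8 × 25.570 ≈ 173.9 kt.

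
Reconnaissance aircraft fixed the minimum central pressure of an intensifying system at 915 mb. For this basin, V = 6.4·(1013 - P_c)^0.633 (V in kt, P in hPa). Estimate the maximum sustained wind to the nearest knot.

ΔP = 1013 − 915 = 98 mb.
98^0.633 ≈ 18.216.
V ≈ 6.4 × 18.216 ≈ 116.6 kt.

117 kt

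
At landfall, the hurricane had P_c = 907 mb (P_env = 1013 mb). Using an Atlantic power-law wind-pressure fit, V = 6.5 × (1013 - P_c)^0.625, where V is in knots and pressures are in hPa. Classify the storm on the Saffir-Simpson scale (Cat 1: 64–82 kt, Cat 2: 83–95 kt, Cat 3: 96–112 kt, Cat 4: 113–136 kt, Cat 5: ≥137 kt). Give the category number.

4

ΔP = 1013 − 907 = 106 mb.
V ≈ 6.5 × 106^0.625 = 6.5 × 18.44 ≈ 120 kt.
120 kt falls in the Category 4 band.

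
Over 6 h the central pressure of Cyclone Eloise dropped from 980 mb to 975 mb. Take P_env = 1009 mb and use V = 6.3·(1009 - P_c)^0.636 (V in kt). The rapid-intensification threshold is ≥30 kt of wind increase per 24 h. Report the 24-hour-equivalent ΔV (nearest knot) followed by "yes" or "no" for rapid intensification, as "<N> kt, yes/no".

V₁: ΔP = 29, V ≈ 6.3 × 29^0.636 ≈ 53.63 kt.
V₂: ΔP = 34, V ≈ 6.3 × 34^0.636 ≈ 59.34 kt.
ΔV over 6 h = 5.71 kt → 24 h equivalent = 5.71 × 24/6 ≈ 22.84 kt.
23 kt < 30 kt ⇒ not rapid intensification.

23 kt, no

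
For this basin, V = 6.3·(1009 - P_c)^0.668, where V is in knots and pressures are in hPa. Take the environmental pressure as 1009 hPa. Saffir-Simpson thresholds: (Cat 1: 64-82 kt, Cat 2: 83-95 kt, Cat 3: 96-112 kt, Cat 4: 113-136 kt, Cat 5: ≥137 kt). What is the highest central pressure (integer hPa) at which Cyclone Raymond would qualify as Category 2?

Category 2 begins at V = 83 kt.
Required ΔP = (83/6.3)^(1/0.668) = 13.175^1.497 ≈ 47.45 hPa.
P_c ≤ 1009 − 47.45 = 961.55, so the highest integer P_c is 961 hPa.

961 hPa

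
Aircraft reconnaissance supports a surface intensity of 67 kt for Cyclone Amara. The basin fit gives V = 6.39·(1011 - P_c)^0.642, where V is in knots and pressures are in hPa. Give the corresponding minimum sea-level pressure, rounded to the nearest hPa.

972 hPa

ΔP = (V / 6.39)^(1/0.642) = (67/6.39)^1.558.
67/6.39 = 10.485; 10.485^1.558 ≈ 38.88 hPa.
P_c = 1011 − 38.88 = 972.12 ≈ 972 hPa.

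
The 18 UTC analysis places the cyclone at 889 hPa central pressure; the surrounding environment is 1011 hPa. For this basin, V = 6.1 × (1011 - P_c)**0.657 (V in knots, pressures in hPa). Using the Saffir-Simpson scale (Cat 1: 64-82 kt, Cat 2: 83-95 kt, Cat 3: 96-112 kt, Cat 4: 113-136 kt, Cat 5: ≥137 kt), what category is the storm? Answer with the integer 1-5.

ΔP = 1011 − 889 = 122 hPa.
V ≈ 6.1 × 122^0.657 = 6.1 × 23.48 ≈ 143 kt.
143 kt falls in the Category 5 band.

5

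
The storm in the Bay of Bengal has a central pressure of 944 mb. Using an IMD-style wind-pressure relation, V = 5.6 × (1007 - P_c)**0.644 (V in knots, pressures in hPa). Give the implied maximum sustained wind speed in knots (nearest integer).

81 kt

ΔP = 1007 − 944 = 63 mb.
63^0.644 ≈ 14.414.
V ≈ 5.6 × 14.414 ≈ 80.7 kt.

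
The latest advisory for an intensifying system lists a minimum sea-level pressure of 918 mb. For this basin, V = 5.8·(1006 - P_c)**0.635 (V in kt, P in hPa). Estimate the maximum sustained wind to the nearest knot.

100 kt

ΔP = 1006 − 918 = 88 mb.
88^0.635 ≈ 17.169.
V ≈ 5.8 × 17.169 ≈ 99.6 kt.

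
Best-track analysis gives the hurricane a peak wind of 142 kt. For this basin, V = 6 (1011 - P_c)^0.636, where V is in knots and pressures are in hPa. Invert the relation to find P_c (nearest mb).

ΔP = (V / 6)^(1/0.636) = (142/6)^1.572.
142/6 = 23.667; 23.667^1.572 ≈ 144.74 mb.
P_c = 1011 − 144.74 = 866.26 ≈ 866 mb.

866 mb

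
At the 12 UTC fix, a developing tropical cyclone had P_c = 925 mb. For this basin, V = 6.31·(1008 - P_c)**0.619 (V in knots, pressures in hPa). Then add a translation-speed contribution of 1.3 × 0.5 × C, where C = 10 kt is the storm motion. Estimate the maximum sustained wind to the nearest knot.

ΔP = 1008 − 925 = 83 mb.
83^0.619 ≈ 15.414.
V ≈ 6.31 × 15.414 ≈ 97.3 kt.
Translation term: 1.3 × 0.5 × 10 = 6.5 kt.
Corrected V ≈ 103.8 kt → 104 kt.

104 kt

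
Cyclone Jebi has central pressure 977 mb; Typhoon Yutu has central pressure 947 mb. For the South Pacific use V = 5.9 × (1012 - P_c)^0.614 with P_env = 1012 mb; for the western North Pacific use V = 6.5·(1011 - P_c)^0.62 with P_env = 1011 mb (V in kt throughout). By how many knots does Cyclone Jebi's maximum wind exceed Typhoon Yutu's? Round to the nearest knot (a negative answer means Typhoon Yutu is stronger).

Cyclone Jebi: ΔP = 35; V ≈ 5.9 × 35^0.614 ≈ 52.35 kt.
Typhoon Yutu: ΔP = 64; V ≈ 6.5 × 64^0.62 ≈ 85.65 kt.
Difference ≈ 52.35 − 85.65 = -33.30 → -33 kt.

-33 kt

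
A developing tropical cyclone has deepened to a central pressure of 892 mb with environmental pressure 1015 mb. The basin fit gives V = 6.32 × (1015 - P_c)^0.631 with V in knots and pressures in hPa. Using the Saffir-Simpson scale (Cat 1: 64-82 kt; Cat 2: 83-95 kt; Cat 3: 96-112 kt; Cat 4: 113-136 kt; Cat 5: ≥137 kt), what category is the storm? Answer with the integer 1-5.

4

ΔP = 1015 − 892 = 123 mb.
V ≈ 6.32 × 123^0.631 = 6.32 × 20.83 ≈ 132 kt.
132 kt falls in the Category 4 band.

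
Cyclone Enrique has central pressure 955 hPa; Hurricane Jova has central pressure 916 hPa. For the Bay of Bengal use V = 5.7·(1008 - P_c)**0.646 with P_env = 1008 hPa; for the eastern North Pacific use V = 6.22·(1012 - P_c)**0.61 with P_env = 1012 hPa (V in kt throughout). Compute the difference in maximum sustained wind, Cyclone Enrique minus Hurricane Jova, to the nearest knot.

Cyclone Enrique: ΔP = 53; V ≈ 5.7 × 53^0.646 ≈ 74.09 kt.
Hurricane Jova: ΔP = 96; V ≈ 6.22 × 96^0.61 ≈ 100.69 kt.
Difference ≈ 74.09 − 100.69 = -26.60 → -27 kt.

-27 kt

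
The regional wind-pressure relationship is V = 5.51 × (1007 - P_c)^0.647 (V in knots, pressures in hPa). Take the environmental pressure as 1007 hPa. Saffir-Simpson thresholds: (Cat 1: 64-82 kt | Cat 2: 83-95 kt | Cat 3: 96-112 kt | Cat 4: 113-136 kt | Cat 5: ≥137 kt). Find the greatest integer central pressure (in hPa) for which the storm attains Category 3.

Category 3 begins at V = 96 kt.
Required ΔP = (96/5.51)^(1/0.647) = 17.423^1.546 ≈ 82.85 hPa.
P_c ≤ 1007 − 82.85 = 924.15, so the highest integer P_c is 924 hPa.

924 hPa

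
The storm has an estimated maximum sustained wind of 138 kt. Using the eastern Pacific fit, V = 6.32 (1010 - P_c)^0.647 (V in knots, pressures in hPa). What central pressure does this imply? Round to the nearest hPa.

893 hPa

ΔP = (V / 6.32)^(1/0.647) = (138/6.32)^1.546.
138/6.32 = 21.835; 21.835^1.546 ≈ 117.44 hPa.
P_c = 1010 − 117.44 = 892.56 ≈ 893 hPa.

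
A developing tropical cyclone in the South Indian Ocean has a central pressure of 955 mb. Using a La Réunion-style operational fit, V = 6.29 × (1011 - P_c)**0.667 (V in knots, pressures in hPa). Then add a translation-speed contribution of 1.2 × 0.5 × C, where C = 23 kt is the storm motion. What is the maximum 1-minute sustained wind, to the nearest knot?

106 kt

ΔP = 1011 − 955 = 56 mb.
56^0.667 ≈ 14.657.
V ≈ 6.29 × 14.657 ≈ 92.2 kt.
Translation term: 1.2 × 0.5 × 23 = 13.8 kt.
Corrected V ≈ 106 kt → 106 kt.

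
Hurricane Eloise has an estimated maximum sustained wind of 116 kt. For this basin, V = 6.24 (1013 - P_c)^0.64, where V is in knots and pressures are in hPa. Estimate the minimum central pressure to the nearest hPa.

917 hPa

ΔP = (V / 6.24)^(1/0.64) = (116/6.24)^1.562.
116/6.24 = 18.590; 18.590^1.562 ≈ 96.21 hPa.
P_c = 1013 − 96.21 = 916.79 ≈ 917 hPa.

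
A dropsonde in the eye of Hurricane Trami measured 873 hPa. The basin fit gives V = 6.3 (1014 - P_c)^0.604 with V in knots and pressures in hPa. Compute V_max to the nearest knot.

ΔP = 1014 − 873 = 141 hPa.
141^0.604 ≈ 19.867.
V ≈ 6.3 × 19.867 ≈ 125.2 kt.

125 kt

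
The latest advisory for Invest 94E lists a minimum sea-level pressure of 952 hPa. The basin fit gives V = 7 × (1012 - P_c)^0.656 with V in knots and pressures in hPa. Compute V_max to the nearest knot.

ΔP = 1012 − 952 = 60 hPa.
60^0.656 ≈ 14.671.
V ≈ 7 × 14.671 ≈ 102.7 kt.

103 kt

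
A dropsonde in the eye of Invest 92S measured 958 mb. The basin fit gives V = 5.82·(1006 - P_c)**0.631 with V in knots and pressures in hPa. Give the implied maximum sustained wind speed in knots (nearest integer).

ΔP = 1006 − 958 = 48 mb.
48^0.631 ≈ 11.504.
V ≈ 5.82 × 11.504 ≈ 67.0 kt.

67 kt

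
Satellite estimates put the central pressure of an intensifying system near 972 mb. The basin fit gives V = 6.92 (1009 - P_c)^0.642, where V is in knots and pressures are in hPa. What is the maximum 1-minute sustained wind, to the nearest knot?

70 kt

ΔP = 1009 − 972 = 37 mb.
37^0.642 ≈ 10.157.
V ≈ 6.92 × 10.157 ≈ 70.3 kt.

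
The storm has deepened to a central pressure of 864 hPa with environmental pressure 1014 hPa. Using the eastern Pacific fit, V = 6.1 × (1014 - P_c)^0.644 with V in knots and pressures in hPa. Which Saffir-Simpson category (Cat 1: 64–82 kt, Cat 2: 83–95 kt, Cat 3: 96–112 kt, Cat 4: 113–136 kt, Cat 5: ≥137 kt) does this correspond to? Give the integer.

ΔP = 1014 − 864 = 150 hPa.
V ≈ 6.1 × 150^0.644 = 6.1 × 25.20 ≈ 154 kt.
154 kt falls in the Category 5 band.

5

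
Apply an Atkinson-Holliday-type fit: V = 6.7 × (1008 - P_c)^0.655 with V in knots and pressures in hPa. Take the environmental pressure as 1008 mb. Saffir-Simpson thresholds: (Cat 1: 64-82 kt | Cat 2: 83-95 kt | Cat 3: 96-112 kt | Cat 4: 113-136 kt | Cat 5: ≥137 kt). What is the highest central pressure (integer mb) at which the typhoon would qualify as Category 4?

933 mb

Category 4 begins at V = 113 kt.
Required ΔP = (113/6.7)^(1/0.655) = 16.866^1.527 ≈ 74.69 mb.
P_c ≤ 1008 − 74.69 = 933.31, so the highest integer P_c is 933 mb.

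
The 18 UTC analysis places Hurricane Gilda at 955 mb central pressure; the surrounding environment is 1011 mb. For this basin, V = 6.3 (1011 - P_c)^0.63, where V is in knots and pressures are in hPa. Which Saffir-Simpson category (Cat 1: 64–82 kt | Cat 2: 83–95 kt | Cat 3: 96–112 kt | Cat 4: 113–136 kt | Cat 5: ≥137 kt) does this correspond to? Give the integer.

1

ΔP = 1011 − 955 = 56 mb.
V ≈ 6.3 × 56^0.63 = 6.3 × 12.63 ≈ 80 kt.
80 kt falls in the Category 1 band.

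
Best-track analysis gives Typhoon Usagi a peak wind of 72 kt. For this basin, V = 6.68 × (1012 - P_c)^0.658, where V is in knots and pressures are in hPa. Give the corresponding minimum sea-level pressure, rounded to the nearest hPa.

975 hPa

ΔP = (V / 6.68)^(1/0.658) = (72/6.68)^1.520.
72/6.68 = 10.778; 10.778^1.520 ≈ 37.09 hPa.
P_c = 1012 − 37.09 = 974.91 ≈ 975 hPa.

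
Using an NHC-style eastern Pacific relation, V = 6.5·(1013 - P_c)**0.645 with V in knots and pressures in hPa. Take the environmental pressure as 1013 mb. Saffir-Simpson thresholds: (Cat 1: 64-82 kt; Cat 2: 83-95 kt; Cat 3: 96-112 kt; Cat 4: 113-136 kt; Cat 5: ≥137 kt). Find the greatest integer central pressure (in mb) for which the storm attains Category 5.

900 mb

Category 5 begins at V = 137 kt.
Required ΔP = (137/6.5)^(1/0.645) = 21.077^1.550 ≈ 112.83 mb.
P_c ≤ 1013 − 112.83 = 900.17, so the highest integer P_c is 900 mb.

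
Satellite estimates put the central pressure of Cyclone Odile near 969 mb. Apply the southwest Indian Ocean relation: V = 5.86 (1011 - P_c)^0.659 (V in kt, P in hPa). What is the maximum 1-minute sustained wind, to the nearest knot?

69 kt

ΔP = 1011 − 969 = 42 mb.
42^0.659 ≈ 11.741.
V ≈ 5.86 × 11.741 ≈ 68.8 kt.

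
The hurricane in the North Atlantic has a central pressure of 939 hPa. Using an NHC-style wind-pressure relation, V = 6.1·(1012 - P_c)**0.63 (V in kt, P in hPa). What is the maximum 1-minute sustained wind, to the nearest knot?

ΔP = 1012 − 939 = 73 hPa.
73^0.63 ≈ 14.924.
V ≈ 6.1 × 14.924 ≈ 91.0 kt.

91 kt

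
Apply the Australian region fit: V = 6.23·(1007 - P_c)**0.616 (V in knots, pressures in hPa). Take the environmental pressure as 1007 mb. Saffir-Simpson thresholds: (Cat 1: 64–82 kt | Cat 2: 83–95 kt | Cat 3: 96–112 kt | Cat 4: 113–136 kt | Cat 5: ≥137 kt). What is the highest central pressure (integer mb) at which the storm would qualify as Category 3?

Category 3 begins at V = 96 kt.
Required ΔP = (96/6.23)^(1/0.616) = 15.409^1.623 ≈ 84.77 mb.
P_c ≤ 1007 − 84.77 = 922.23, so the highest integer P_c is 922 mb.

922 mb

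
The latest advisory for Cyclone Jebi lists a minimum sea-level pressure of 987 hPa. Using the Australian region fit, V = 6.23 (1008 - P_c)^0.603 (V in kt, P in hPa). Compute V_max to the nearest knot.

39 kt

ΔP = 1008 − 987 = 21 hPa.
21^0.603 ≈ 6.270.
V ≈ 6.23 × 6.270 ≈ 39.1 kt.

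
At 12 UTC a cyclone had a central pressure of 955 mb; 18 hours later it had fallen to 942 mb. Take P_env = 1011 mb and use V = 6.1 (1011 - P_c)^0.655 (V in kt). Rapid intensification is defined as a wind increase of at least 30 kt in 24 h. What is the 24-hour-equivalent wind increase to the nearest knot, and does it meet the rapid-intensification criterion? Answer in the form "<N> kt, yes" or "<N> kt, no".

V₁: ΔP = 56, V ≈ 6.1 × 56^0.655 ≈ 85.19 kt.
V₂: ΔP = 69, V ≈ 6.1 × 69^0.655 ≈ 97.67 kt.
ΔV over 18 h = 12.48 kt → 24 h equivalent = 12.48 × 24/18 ≈ 16.64 kt.
17 kt < 30 kt ⇒ not rapid intensification.

17 kt, no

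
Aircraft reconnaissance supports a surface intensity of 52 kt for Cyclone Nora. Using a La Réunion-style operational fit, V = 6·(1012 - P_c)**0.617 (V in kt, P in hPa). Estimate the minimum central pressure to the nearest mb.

ΔP = (V / 6)^(1/0.617) = (52/6)^1.621.
52/6 = 8.667; 8.667^1.621 ≈ 33.11 mb.
P_c = 1012 − 33.11 = 978.89 ≈ 979 mb.

979 mb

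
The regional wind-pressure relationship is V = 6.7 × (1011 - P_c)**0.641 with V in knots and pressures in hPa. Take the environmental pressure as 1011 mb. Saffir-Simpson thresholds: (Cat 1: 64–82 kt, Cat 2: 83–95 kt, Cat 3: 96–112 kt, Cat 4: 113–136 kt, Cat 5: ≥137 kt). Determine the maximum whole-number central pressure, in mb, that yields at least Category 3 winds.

Category 3 begins at V = 96 kt.
Required ΔP = (96/6.7)^(1/0.641) = 14.328^1.560 ≈ 63.64 mb.
P_c ≤ 1011 − 63.64 = 947.36, so the highest integer P_c is 947 mb.

947 mb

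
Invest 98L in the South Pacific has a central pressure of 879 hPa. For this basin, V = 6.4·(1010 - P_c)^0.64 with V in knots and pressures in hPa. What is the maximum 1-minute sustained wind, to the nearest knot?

145 kt

ΔP = 1010 − 879 = 131 hPa.
131^0.64 ≈ 22.649.
V ≈ 6.4 × 22.649 ≈ 145.0 kt.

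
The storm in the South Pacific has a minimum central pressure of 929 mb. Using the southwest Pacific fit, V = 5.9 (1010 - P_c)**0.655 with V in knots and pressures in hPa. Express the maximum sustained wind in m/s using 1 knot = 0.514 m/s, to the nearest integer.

ΔP = 1010 − 929 = 81 mb.
V ≈ 5.9 × 81^0.655 = 5.9 × 17.785 ≈ 104.932 kt.
104.932 × 0.514 ≈ 53.94 m/s → 54 m/s.

54 m/s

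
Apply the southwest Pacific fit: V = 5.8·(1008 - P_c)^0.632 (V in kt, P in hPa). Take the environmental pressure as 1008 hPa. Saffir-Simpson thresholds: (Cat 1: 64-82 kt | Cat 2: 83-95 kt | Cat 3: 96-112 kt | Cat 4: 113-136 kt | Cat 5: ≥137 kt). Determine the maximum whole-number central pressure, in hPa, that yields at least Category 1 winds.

963 hPa

Category 1 begins at V = 64 kt.
Required ΔP = (64/5.8)^(1/0.632) = 11.034^1.582 ≈ 44.66 hPa.
P_c ≤ 1008 − 44.66 = 963.34, so the highest integer P_c is 963 hPa.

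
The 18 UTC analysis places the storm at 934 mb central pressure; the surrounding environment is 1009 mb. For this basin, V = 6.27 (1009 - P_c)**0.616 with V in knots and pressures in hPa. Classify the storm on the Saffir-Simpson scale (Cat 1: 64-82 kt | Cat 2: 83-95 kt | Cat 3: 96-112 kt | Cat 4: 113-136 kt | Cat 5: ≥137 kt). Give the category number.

ΔP = 1009 − 934 = 75 mb.
V ≈ 6.27 × 75^0.616 = 6.27 × 14.29 ≈ 90 kt.
90 kt falls in the Category 2 band.

2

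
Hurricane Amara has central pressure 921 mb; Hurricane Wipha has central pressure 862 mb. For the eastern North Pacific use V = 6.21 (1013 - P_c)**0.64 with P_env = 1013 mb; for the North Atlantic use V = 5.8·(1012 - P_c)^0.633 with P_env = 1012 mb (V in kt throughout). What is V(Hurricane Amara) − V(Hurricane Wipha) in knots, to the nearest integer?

-26 kt

Hurricane Amara: ΔP = 92; V ≈ 6.21 × 92^0.64 ≈ 112.18 kt.
Hurricane Wipha: ΔP = 150; V ≈ 5.8 × 150^0.633 ≈ 138.32 kt.
Difference ≈ 112.18 − 138.32 = -26.14 → -26 kt.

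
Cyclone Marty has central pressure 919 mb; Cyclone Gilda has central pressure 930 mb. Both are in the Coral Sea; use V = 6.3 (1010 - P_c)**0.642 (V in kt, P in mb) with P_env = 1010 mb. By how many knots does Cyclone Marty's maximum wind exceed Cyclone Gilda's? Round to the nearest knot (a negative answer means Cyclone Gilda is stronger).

Cyclone Marty: ΔP = 91; V ≈ 6.3 × 91^0.642 ≈ 114.04 kt.
Cyclone Gilda: ΔP = 80; V ≈ 6.3 × 80^0.642 ≈ 104.98 kt.
Difference ≈ 114.04 − 104.98 = 9.06 → 9 kt.

9 kt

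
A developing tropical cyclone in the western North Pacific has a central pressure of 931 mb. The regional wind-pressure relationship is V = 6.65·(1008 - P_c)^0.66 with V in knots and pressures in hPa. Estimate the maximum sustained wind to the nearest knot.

ΔP = 1008 − 931 = 77 mb.
77^0.66 ≈ 17.583.
V ≈ 6.65 × 17.583 ≈ 116.9 kt.

117 kt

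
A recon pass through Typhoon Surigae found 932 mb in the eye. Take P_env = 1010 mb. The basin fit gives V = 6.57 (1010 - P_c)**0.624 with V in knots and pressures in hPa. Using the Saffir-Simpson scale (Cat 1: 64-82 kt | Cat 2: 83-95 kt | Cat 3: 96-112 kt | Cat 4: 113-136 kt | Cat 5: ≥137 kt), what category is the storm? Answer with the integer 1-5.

3

ΔP = 1010 − 932 = 78 mb.
V ≈ 6.57 × 78^0.624 = 6.57 × 15.16 ≈ 100 kt.
100 kt falls in the Category 3 band.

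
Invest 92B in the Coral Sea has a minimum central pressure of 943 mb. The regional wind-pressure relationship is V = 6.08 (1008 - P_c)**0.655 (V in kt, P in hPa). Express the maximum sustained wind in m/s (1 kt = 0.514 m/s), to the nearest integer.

48 m/s

ΔP = 1008 − 943 = 65 mb.
V ≈ 6.08 × 65^0.655 = 6.08 × 15.398 ≈ 93.619 kt.
93.619 × 0.514 ≈ 48.12 m/s → 48 m/s.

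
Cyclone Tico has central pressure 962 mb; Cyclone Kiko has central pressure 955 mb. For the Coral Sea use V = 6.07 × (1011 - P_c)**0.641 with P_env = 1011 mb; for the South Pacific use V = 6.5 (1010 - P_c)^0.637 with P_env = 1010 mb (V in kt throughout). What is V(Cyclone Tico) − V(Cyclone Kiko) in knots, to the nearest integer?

Cyclone Tico: ΔP = 49; V ≈ 6.07 × 49^0.641 ≈ 73.55 kt.
Cyclone Kiko: ΔP = 55; V ≈ 6.5 × 55^0.637 ≈ 83.47 kt.
Difference ≈ 73.55 − 83.47 = -9.92 → -10 kt.

-10 kt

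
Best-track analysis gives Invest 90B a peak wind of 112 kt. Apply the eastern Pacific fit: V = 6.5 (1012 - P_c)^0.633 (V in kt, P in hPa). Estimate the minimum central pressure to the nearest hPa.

922 hPa

ΔP = (V / 6.5)^(1/0.633) = (112/6.5)^1.580.
112/6.5 = 17.231; 17.231^1.580 ≈ 89.76 hPa.
P_c = 1012 − 89.76 = 922.24 ≈ 922 hPa.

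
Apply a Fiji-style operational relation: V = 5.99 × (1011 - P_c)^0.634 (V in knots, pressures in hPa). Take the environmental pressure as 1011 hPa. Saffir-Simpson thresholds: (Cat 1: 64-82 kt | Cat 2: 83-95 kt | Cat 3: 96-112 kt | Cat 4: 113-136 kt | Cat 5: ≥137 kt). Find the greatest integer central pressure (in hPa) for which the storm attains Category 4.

908 hPa

Category 4 begins at V = 113 kt.
Required ΔP = (113/5.99)^(1/0.634) = 18.865^1.577 ≈ 102.82 hPa.
P_c ≤ 1011 − 102.82 = 908.18, so the highest integer P_c is 908 hPa.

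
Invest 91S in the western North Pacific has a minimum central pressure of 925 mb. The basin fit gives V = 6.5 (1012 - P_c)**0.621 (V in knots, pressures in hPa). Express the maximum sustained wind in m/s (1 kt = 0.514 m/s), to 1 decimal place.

53.5 m/s

ΔP = 1012 − 925 = 87 mb.
V ≈ 6.5 × 87^0.621 = 6.5 × 16.012 ≈ 104.077 kt.
104.077 × 0.514 ≈ 53.50 m/s → 53.5 m/s.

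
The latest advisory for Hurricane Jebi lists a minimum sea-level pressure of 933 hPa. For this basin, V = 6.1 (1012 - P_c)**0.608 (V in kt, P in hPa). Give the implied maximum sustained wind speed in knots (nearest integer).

87 kt

ΔP = 1012 − 933 = 79 hPa.
79^0.608 ≈ 14.248.
V ≈ 6.1 × 14.248 ≈ 86.9 kt.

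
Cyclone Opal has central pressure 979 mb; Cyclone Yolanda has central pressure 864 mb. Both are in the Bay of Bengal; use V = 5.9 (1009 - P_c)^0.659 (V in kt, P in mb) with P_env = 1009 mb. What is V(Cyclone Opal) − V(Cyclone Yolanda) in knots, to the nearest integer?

Cyclone Opal: ΔP = 30; V ≈ 5.9 × 30^0.659 ≈ 55.50 kt.
Cyclone Yolanda: ΔP = 145; V ≈ 5.9 × 145^0.659 ≈ 156.74 kt.
Difference ≈ 55.50 − 156.74 = -101.24 → -101 kt.

-101 kt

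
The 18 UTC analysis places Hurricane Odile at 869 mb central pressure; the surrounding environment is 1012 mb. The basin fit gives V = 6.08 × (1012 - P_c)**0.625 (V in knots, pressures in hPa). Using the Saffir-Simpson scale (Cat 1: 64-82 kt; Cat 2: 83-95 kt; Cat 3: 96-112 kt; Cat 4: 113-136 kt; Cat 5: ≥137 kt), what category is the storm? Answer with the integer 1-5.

4

ΔP = 1012 − 869 = 143 mb.
V ≈ 6.08 × 143^0.625 = 6.08 × 22.24 ≈ 135 kt.
135 kt falls in the Category 4 band.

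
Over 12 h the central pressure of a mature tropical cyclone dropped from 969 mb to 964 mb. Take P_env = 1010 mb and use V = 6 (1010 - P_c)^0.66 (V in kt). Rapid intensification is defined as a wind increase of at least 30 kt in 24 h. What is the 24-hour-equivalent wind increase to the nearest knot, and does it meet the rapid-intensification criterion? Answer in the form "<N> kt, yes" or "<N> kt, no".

V₁: ΔP = 41, V ≈ 6 × 41^0.66 ≈ 69.60 kt.
V₂: ΔP = 46, V ≈ 6 × 46^0.66 ≈ 75.09 kt.
ΔV over 12 h = 5.49 kt → 24 h equivalent = 5.49 × 24/12 ≈ 10.98 kt.
11 kt < 30 kt ⇒ not rapid intensification.

11 kt, no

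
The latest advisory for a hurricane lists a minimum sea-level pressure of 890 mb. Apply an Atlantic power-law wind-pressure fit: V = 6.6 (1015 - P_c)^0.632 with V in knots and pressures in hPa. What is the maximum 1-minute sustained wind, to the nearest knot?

140 kt

ΔP = 1015 − 890 = 125 mb.
125^0.632 ≈ 21.147.
V ≈ 6.6 × 21.147 ≈ 139.6 kt.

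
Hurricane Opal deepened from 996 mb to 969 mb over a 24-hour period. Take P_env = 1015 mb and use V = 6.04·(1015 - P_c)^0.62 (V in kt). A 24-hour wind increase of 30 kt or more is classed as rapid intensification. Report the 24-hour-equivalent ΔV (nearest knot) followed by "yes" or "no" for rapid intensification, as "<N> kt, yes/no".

V₁: ΔP = 19, V ≈ 6.04 × 19^0.62 ≈ 37.49 kt.
V₂: ΔP = 46, V ≈ 6.04 × 46^0.62 ≈ 64.86 kt.
ΔV over 24 h = 27.37 kt → 24 h equivalent = 27.37 × 24/24 ≈ 27.37 kt.
27 kt < 30 kt ⇒ not rapid intensification.

27 kt, no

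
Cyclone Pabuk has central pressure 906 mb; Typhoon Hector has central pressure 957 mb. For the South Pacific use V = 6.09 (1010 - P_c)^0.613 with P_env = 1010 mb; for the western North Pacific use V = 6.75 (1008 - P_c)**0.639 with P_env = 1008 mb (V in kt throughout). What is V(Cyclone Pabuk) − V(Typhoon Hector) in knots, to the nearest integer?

22 kt

Cyclone Pabuk: ΔP = 104; V ≈ 6.09 × 104^0.613 ≈ 104.97 kt.
Typhoon Hector: ΔP = 51; V ≈ 6.75 × 51^0.639 ≈ 83.26 kt.
Difference ≈ 104.97 − 83.26 = 21.71 → 22 kt.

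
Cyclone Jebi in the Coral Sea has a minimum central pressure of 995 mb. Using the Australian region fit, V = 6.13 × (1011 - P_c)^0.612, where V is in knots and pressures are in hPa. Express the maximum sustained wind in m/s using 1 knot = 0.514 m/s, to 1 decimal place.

17.2 m/s

ΔP = 1011 − 995 = 16 mb.
V ≈ 6.13 × 16^0.612 = 6.13 × 5.457 ≈ 33.449 kt.
33.449 × 0.514 ≈ 17.19 m/s → 17.2 m/s.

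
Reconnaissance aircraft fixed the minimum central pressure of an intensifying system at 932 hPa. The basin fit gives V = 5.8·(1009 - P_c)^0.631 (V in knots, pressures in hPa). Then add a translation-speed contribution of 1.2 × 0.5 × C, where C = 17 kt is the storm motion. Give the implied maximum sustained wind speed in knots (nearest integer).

ΔP = 1009 − 932 = 77 hPa.
77^0.631 ≈ 15.502.
V ≈ 5.8 × 15.502 ≈ 89.9 kt.
Translation term: 1.2 × 0.5 × 17 = 10.2 kt.
Corrected V ≈ 100.1 kt → 100 kt.

100 kt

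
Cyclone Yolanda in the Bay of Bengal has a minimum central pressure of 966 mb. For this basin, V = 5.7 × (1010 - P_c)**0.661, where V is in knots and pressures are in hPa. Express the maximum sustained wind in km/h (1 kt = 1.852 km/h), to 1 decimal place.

128.8 km/h

ΔP = 1010 − 966 = 44 mb.
V ≈ 5.7 × 44^0.661 = 5.7 × 12.199 ≈ 69.534 kt.
69.534 × 1.852 ≈ 128.78 km/h → 128.8 km/h.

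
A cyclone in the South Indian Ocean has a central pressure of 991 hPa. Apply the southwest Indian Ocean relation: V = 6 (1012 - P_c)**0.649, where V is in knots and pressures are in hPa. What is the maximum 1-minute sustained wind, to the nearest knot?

43 kt

ΔP = 1012 − 991 = 21 hPa.
21^0.649 ≈ 7.213.
V ≈ 6 × 7.213 ≈ 43.3 kt.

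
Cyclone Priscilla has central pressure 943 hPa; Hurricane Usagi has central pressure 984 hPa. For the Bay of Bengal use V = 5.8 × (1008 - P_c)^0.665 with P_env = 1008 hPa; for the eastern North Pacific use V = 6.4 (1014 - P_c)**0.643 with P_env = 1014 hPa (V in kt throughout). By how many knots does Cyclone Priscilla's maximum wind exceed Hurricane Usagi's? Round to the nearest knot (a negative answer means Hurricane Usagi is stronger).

Cyclone Priscilla: ΔP = 65; V ≈ 5.8 × 65^0.665 ≈ 93.11 kt.
Hurricane Usagi: ΔP = 30; V ≈ 6.4 × 30^0.643 ≈ 57.01 kt.
Difference ≈ 93.11 − 57.01 = 36.10 → 36 kt.

36 kt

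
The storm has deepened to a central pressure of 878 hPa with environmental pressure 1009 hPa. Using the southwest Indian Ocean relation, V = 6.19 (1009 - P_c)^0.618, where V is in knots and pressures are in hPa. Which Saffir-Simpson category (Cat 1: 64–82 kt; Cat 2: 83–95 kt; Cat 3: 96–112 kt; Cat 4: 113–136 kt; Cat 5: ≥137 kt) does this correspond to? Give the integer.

4

ΔP = 1009 − 878 = 131 hPa.
V ≈ 6.19 × 131^0.618 = 6.19 × 20.35 ≈ 126 kt.
126 kt falls in the Category 4 band.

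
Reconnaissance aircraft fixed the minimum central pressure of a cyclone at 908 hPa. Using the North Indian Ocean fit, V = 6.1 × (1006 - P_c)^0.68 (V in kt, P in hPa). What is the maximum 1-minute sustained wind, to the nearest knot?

ΔP = 1006 − 908 = 98 hPa.
98^0.68 ≈ 22.596.
V ≈ 6.1 × 22.596 ≈ 137.8 kt.

138 kt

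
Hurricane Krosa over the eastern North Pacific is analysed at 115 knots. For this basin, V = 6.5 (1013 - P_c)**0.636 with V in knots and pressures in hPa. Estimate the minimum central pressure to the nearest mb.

ΔP = (V / 6.5)^(1/0.636) = (115/6.5)^1.572.
115/6.5 = 17.692; 17.692^1.572 ≈ 91.61 mb.
P_c = 1013 − 91.61 = 921.39 ≈ 921 mb.

921 mb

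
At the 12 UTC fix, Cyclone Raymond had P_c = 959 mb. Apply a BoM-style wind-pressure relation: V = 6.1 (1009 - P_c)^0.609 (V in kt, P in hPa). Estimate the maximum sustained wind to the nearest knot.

ΔP = 1009 − 959 = 50 mb.
50^0.609 ≈ 10.831.
V ≈ 6.1 × 10.831 ≈ 66.1 kt.

66 kt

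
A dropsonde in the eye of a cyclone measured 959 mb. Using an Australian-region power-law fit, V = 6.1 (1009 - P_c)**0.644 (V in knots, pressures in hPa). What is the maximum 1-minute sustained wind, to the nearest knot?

ΔP = 1009 − 959 = 50 mb.
50^0.644 ≈ 12.420.
V ≈ 6.1 × 12.420 ≈ 75.8 kt.

76 kt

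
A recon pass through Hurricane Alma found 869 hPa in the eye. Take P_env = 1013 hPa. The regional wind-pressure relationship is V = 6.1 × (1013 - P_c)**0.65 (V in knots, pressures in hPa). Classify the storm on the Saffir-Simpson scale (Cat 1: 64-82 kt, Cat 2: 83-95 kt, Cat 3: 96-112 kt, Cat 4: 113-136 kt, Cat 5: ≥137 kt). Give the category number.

ΔP = 1013 − 869 = 144 hPa.
V ≈ 6.1 × 144^0.65 = 6.1 × 25.29 ≈ 154 kt.
154 kt falls in the Category 5 band.

5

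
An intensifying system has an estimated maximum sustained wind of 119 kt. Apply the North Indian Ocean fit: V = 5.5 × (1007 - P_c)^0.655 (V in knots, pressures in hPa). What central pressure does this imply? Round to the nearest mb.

898 mb

ΔP = (V / 5.5)^(1/0.655) = (119/5.5)^1.527.
119/5.5 = 21.636; 21.636^1.527 ≈ 109.26 mb.
P_c = 1007 − 109.26 = 897.74 ≈ 898 mb.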